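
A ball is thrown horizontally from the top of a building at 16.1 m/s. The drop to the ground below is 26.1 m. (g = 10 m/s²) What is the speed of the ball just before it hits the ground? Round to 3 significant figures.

28.0 m/s

Fall time: t = √(2 × 26.1 / 10) = 2.285 s.
At impact: v_x = 16.1 m/s (unchanged), v_y = g t = 10 × 2.285 = 22.85 m/s.
Speed = √(v_x² + v_y²) = √(259.2 + 522.1) = 28.0 m/s.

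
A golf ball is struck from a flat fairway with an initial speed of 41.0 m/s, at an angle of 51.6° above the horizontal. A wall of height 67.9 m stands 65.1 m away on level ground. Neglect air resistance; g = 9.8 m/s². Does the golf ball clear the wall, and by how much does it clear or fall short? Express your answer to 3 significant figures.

No — it falls 17.8 m short of clearing the wall.

v_x = 41.0 cos 51.6° = 25.47 m/s; v_y0 = 41.0 sin 51.6° = 32.13 m/s.
Time to reach the wall: t = 65.1 / 25.47 = 2.556 s.
Height at that point: y = 32.13×2.556 − 4.900×2.556² = 50.11 m.
That is 67.9 − 50.11 = 17.8 m below the top of the wall, so the golf ball does not clear it.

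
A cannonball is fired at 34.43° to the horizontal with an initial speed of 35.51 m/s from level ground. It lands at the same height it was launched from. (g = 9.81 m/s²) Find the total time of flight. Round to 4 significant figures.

4.093 s

Vertical component: v_y = 35.51 sin 34.43° = 20.077 m/s.
For a projectile landing at launch height, time of flight is t = 2 v_y / g = 2 × 20.077 / 9.81 = 4.093 s.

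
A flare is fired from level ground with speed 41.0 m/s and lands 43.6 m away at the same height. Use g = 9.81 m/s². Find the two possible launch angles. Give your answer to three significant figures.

Level-ground range: R = v₀² sin(2θ)/g ⇒ sin 2θ = R g / v₀² = 43.6×9.81/41.0² = 0.2544.
2θ = arcsin(0.2544) = 14.74° or 180° − 14.74° = 165.26°.
So θ = 7.37° or θ = 82.6°.

7.37° and 82.6°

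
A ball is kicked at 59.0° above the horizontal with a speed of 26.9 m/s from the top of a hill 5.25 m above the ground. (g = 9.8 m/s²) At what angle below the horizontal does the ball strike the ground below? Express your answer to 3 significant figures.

v_x = 26.9 cos 59.0° = 13.85 m/s.
At impact |v_y| = √(v_y0² + 2 g h) = √(23.06² + 2×9.8×5.25) = 25.19 m/s.
Angle below horizontal = arctan(|v_y| / v_x) = arctan(25.19 / 13.85) = 61.2°.

61.2°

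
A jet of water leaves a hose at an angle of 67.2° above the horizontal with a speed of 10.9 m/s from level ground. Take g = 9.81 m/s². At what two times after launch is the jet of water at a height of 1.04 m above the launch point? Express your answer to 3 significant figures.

v_y0 = 10.9 sin 67.2° = 10.05 m/s.
Set y = v_y0 t − ½ g t² = 1.04: 4.905 t² − 10.05 t + 1.04 = 0.
t = [10.05 ± √(101.0 − 20.40)] / 9.81 = (10.05 ± 8.978) / 9.81, giving t = 0.109 s or t = 1.94 s.
So the jet of water is at 1.04 m at t = 0.109 s (rising) and t = 1.94 s (falling).

0.109 s and 1.94 s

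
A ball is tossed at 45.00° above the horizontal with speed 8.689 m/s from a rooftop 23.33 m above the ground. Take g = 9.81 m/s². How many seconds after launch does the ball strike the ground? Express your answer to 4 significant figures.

2.895 s

Vertical component: v_y = 8.689 sin 45.00° = 6.1441 m/s.
Taking up as positive with launch at y = 23.33 m, landing at y = 0: 0 = 23.33 + 6.1441 t − ½(9.81) t².
Solving 4.905 t² − 6.1441 t − 23.33 = 0 gives t = [6.1441 + √(6.1441² + 4·4.905·23.33)] / 9.810 = 2.895 s.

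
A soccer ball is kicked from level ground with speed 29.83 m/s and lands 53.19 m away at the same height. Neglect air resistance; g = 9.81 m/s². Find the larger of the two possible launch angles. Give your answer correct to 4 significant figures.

Level-ground range: R = v₀² sin(2θ)/g ⇒ sin 2θ = R g / v₀² = 53.19×9.81/29.83² = 0.5864.
2θ = arcsin(0.5864) = 35.902° or 180° − 35.902° = 144.098°.
So θ = 17.95° or θ = 72.05°.

72.05°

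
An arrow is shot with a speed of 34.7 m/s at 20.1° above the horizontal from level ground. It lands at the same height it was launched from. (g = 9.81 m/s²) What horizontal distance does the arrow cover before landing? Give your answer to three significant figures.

For level ground, R = v₀² sin(2θ) / g.
sin(2 × 20.1°) = sin 40.20° = 0.6455.
R = (34.7)² × 0.6455 / 9.81 = 79.2 m.

79.2 m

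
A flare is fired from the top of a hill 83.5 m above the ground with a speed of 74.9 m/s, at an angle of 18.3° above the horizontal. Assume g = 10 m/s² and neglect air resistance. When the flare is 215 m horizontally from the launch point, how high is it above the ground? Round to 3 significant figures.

v_x = 74.9 cos 18.3° = 71.11 m/s, v_y0 = 74.9 sin 18.3° = 23.52 m/s.
Time to reach x = 215 m: t = x / v_x = 215 / 71.11 = 3.023 s.
y = 83.5 + v_y0 t − ½ g t² = 83.5 + 23.52×3.023 − 5.000×3.023² = 109 m.

109 m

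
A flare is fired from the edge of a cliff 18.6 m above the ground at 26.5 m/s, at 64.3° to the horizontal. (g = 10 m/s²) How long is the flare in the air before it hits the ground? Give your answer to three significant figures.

5.46 s

Vertical component: v_y = 26.5 sin 64.3° = 23.88 m/s.
Taking up as positive with launch at y = 18.6 m, landing at y = 0: 0 = 18.6 + 23.88 t − ½(10) t².
Solving 5.000 t² − 23.88 t − 18.6 = 0 gives t = [23.88 + √(23.88² + 4·5.000·18.6)] / 10.00 = 5.46 s.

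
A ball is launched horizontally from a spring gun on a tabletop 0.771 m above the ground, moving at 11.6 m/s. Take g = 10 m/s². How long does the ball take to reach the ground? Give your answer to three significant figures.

The horizontal speed doesn't affect the fall. With v_y0 = 0, h = ½ g t².
t = √(2 × 0.771 / 10) = √0.1542 = 0.393 s.

0.393 s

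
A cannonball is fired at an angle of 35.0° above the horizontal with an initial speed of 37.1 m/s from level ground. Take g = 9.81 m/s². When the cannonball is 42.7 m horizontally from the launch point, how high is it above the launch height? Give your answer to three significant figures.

20.2 m

v_x = 37.1 cos 35.0° = 30.39 m/s, v_y0 = 37.1 sin 35.0° = 21.28 m/s.
Time to reach x = 42.7 m: t = x / v_x = 42.7 / 30.39 = 1.405 s.
y = v_y0 t − ½ g t² = 21.28×1.405 − 4.905×1.405² = 20.2 m.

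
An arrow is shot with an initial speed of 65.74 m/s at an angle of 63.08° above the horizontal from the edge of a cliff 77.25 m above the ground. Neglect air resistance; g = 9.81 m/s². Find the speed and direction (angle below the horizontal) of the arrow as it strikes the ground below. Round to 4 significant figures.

v_x = 65.74 cos 63.08° = 29.764 m/s (constant).
|v_y| at impact = √((58.616)² + 2×9.81×77.25) = 70.367 m/s.
Speed = √(29.764² + 70.367²) = 76.40 m/s; angle = arctan(70.367/29.764) = 67.07° below horizontal.

76.40 m/s at 67.07° below the horizontal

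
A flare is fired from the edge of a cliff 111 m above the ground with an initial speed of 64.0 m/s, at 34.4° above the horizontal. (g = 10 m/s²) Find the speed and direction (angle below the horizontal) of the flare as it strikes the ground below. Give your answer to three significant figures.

79.5 m/s at 48.4° below the horizontal

v_x = 64.0 cos 34.4° = 52.81 m/s (constant).
|v_y| at impact = √((36.16)² + 2×10×111) = 59.39 m/s.
Speed = √(52.81² + 59.39²) = 79.5 m/s; angle = arctan(59.39/52.81) = 48.4° below horizontal.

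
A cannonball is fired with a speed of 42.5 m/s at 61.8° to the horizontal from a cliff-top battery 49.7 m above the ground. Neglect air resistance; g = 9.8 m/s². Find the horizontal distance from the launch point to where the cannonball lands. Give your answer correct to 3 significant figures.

Components: v_x = 42.5 cos 61.8° = 20.08 m/s, v_y = 42.5 sin 61.8° = 37.46 m/s.
Vertical: 0 = 49.7 + 37.46 t − ½(9.8) t² ⇒ 4.900 t² − 37.46 t − 49.7 = 0.
t = [37.46 + √(1403 + 974.1)] / 9.800 = 8.798 s.
Horizontal: R = v_x · t = 20.08 × 8.798 = 177 m.

177 m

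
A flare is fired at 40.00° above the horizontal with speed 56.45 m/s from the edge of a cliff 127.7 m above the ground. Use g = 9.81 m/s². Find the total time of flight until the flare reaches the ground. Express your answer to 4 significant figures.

10.00 s

Vertical component: v_y = 56.45 sin 40.00° = 36.285 m/s.
Taking up as positive with launch at y = 127.7 m, landing at y = 0: 0 = 127.7 + 36.285 t − ½(9.81) t².
Solving 4.905 t² − 36.285 t − 127.7 = 0 gives t = [36.285 + √(36.285² + 4·4.905·127.7)] / 9.810 = 10.00 s.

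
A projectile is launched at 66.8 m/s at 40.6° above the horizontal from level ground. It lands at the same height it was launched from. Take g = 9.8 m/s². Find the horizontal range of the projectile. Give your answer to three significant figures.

Components: v_x = 66.8 cos 40.6° = 50.72 m/s, v_y = 66.8 sin 40.6° = 43.47 m/s.
Time of flight (same landing height): t = 2 v_y / g = 2 × 43.47 / 9.8 = 8.871 s.
Range: R = v_x · t = 50.72 × 8.871 = 450 m.

450 m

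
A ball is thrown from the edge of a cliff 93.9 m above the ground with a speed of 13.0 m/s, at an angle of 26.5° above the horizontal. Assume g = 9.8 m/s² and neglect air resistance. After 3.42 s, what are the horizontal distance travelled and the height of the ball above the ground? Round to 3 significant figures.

v_x = 13.0 cos 26.5° = 11.63 m/s; v_y0 = 13.0 sin 26.5° = 5.801 m/s.
x = v_x t = 11.63 × 3.42 = 39.8 m.
y = 93.9 + v_y0 t − ½ g t² = 56.4 m.

x = 39.8 m, y = 56.4 m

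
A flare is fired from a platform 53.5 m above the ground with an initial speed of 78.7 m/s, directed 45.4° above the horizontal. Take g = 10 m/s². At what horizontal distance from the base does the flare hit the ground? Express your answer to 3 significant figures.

Components: v_x = 78.7 cos 45.4° = 55.26 m/s, v_y = 78.7 sin 45.4° = 56.04 m/s.
Vertical: 0 = 53.5 + 56.04 t − ½(10) t² ⇒ 5.000 t² − 56.04 t − 53.5 = 0.
t = [56.04 + √(3140 + 1070)] / 10.00 = 12.09 s.
Horizontal: R = v_x · t = 55.26 × 12.09 = 668 m.

668 m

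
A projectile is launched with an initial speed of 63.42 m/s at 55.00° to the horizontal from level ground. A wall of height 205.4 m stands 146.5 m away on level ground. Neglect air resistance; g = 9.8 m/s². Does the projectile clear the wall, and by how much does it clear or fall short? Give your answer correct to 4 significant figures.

v_x = 63.42 cos 55.00° = 36.376 m/s; v_y0 = 63.42 sin 55.00° = 51.951 m/s.
Time to reach the wall: t = 146.5 / 36.376 = 4.0274 s.
Height at that point: y = 51.951×4.0274 − 4.900×4.0274² = 129.75 m.
That is 205.4 − 129.75 = 75.65 m below the top of the wall, so the projectile does not clear it.

No — it falls 75.65 m short of clearing the wall.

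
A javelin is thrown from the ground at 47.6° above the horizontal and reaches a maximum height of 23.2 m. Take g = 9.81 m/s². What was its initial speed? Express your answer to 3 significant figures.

28.9 m/s

At maximum height v_y = 0, so (v₀ sin θ)² = 2 g H.
v₀ sin 47.6° = √(2 × 9.81 × 23.2) = 21.34 m/s.
v₀ = 21.34 / sin 47.6° = 21.34 / 0.7385 = 28.9 m/s.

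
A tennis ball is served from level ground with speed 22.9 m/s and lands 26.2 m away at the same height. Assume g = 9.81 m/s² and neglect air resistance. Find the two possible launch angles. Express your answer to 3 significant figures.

14.7° and 75.3°

Level-ground range: R = v₀² sin(2θ)/g ⇒ sin 2θ = R g / v₀² = 26.2×9.81/22.9² = 0.4901.
2θ = arcsin(0.4901) = 29.35° or 180° − 29.35° = 150.65°.
So θ = 14.7° or θ = 75.3°.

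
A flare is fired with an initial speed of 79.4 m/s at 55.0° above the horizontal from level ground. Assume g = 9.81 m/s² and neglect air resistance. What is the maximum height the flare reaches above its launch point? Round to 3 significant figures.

Vertical component of launch velocity: v_y = 79.4 sin 55.0° = 65.04 m/s.
At the highest point the vertical velocity is zero, so v_y² = 2 g h_max.
h_max = (65.04)² / (2 × 9.81) = 4230 / 19.62 = 216 m.

216 m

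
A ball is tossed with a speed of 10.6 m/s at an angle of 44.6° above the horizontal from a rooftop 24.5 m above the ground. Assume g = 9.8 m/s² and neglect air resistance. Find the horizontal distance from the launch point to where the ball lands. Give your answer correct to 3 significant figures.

Components: v_x = 10.6 cos 44.6° = 7.547 m/s, v_y = 10.6 sin 44.6° = 7.443 m/s.
Vertical: 0 = 24.5 + 7.443 t − ½(9.8) t² ⇒ 4.900 t² − 7.443 t − 24.5 = 0.
t = [7.443 + √(55.40 + 480.2)] / 9.800 = 3.121 s.
Horizontal: R = v_x · t = 7.547 × 3.121 = 23.6 m.

23.6 m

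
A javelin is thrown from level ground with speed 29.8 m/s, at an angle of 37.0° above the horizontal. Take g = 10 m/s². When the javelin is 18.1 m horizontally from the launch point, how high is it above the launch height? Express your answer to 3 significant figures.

10.7 m

v_x = 29.8 cos 37.0° = 23.80 m/s, v_y0 = 29.8 sin 37.0° = 17.93 m/s.
Time to reach x = 18.1 m: t = x / v_x = 18.1 / 23.80 = 0.7605 s.
y = v_y0 t − ½ g t² = 17.93×0.7605 − 5.000×0.7605² = 10.7 m.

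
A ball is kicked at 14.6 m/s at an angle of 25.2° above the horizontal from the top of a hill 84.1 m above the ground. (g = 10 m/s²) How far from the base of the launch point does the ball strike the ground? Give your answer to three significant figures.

Components: v_x = 14.6 cos 25.2° = 13.21 m/s, v_y = 14.6 sin 25.2° = 6.216 m/s.
Vertical: 0 = 84.1 + 6.216 t − ½(10) t² ⇒ 5.000 t² − 6.216 t − 84.1 = 0.
t = [6.216 + √(38.64 + 1682)] / 10.00 = 4.770 s.
Horizontal: R = v_x · t = 13.21 × 4.770 = 63.0 m.

63.0 m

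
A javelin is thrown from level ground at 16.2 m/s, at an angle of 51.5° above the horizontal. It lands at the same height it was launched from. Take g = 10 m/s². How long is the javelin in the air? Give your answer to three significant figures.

Vertical component: v_y = 16.2 sin 51.5° = 12.68 m/s.
For a projectile landing at launch height, time of flight is t = 2 v_y / g = 2 × 12.68 / 10 = 2.54 s.

2.54 s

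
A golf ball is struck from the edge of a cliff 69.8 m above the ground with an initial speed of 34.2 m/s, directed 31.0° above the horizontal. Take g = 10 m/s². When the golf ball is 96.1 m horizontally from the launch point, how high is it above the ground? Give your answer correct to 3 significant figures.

v_x = 34.2 cos 31.0° = 29.32 m/s, v_y0 = 34.2 sin 31.0° = 17.61 m/s.
Time to reach x = 96.1 m: t = x / v_x = 96.1 / 29.32 = 3.278 s.
y = 69.8 + v_y0 t − ½ g t² = 69.8 + 17.61×3.278 − 5.000×3.278² = 73.8 m.

73.8 m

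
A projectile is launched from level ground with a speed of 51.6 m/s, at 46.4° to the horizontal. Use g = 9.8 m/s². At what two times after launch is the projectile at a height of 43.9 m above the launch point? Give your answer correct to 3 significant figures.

v_y0 = 51.6 sin 46.4° = 37.37 m/s.
Set y = v_y0 t − ½ g t² = 43.9: 4.900 t² − 37.37 t + 43.9 = 0.
t = [37.37 ± √(1397 − 860.4)] / 9.8 = (37.37 ± 23.16) / 9.8, giving t = 1.45 s or t = 6.18 s.
So the projectile is at 43.9 m at t = 1.45 s (rising) and t = 6.18 s (falling).

1.45 s and 6.18 s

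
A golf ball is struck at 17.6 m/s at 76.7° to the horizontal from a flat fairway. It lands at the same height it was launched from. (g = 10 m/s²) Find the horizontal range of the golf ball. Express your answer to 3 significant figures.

Components: v_x = 17.6 cos 76.7° = 4.049 m/s, v_y = 17.6 sin 76.7° = 17.13 m/s.
Time of flight (same landing height): t = 2 v_y / g = 2 × 17.13 / 10 = 3.426 s.
Range: R = v_x · t = 4.049 × 3.426 = 13.9 m.

13.9 m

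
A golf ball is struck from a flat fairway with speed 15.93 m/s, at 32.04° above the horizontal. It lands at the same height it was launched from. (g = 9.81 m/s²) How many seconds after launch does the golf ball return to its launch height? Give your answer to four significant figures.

1.723 s

Vertical component: v_y = 15.93 sin 32.04° = 8.4510 m/s.
For a projectile landing at launch height, time of flight is t = 2 v_y / g = 2 × 8.4510 / 9.81 = 1.723 s.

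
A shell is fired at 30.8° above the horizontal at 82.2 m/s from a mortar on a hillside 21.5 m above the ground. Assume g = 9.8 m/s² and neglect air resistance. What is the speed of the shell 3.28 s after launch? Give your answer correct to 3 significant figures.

v_x = 82.2 cos 30.8° = 70.61 m/s (constant).
v_y(t) = 82.2 sin 30.8° − g t = 42.09 − 9.8 × 3.28 = 9.946 m/s.
Speed = √(v_x² + v_y²) = √(4986 + 98.92) = 71.3 m/s.

71.3 m/s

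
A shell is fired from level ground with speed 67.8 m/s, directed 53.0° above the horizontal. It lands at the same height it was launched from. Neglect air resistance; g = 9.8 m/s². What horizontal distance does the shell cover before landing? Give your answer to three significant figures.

Components: v_x = 67.8 cos 53.0° = 40.80 m/s, v_y = 67.8 sin 53.0° = 54.15 m/s.
Time of flight (same landing height): t = 2 v_y / g = 2 × 54.15 / 9.8 = 11.05 s.
Range: R = v_x · t = 40.80 × 11.05 = 451 m.

451 m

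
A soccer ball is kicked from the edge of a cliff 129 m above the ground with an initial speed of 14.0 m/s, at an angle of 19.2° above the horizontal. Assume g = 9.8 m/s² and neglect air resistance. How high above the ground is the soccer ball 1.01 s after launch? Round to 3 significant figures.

129 m

v_y0 = 14.0 sin 19.2° = 4.604 m/s.
y(t) = 129 + v_y0 t − ½ g t² = 129 + 4.604×1.01 − ½×9.8×1.01² = 129 m.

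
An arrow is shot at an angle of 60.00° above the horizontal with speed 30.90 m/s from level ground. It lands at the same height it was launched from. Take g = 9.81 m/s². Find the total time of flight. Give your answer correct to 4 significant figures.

5.456 s

Vertical component: v_y = 30.90 sin 60.00° = 26.760 m/s.
For a projectile landing at launch height, time of flight is t = 2 v_y / g = 2 × 26.760 / 9.81 = 5.456 s.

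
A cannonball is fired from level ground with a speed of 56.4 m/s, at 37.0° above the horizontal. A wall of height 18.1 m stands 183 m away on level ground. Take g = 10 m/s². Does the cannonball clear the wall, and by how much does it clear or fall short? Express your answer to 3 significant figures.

v_x = 56.4 cos 37.0° = 45.04 m/s; v_y0 = 56.4 sin 37.0° = 33.94 m/s.
Time to reach the wall: t = 183 / 45.04 = 4.063 s.
Height at that point: y = 33.94×4.063 − 5.000×4.063² = 55.36 m.
That is 55.36 − 18.1 = 37.3 m above the top of the wall, so the cannonball clears it.

Yes — it clears the wall by 37.3 m.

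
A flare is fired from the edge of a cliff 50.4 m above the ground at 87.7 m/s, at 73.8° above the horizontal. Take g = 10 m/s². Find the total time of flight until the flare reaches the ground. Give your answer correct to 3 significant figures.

Vertical component: v_y = 87.7 sin 73.8° = 84.22 m/s.
Taking up as positive with launch at y = 50.4 m, landing at y = 0: 0 = 50.4 + 84.22 t − ½(10) t².
Solving 5.000 t² − 84.22 t − 50.4 = 0 gives t = [84.22 + √(84.22² + 4·5.000·50.4)] / 10.00 = 17.4 s.

17.4 s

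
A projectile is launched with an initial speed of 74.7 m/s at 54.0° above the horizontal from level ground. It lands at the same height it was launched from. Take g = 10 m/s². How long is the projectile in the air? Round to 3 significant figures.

12.1 s

Vertical component: v_y = 74.7 sin 54.0° = 60.43 m/s.
For a projectile landing at launch height, time of flight is t = 2 v_y / g = 2 × 60.43 / 10 = 12.1 s.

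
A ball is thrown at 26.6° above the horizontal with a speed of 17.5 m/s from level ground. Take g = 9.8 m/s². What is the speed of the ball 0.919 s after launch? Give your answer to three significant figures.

v_x = 17.5 cos 26.6° = 15.65 m/s (constant).
v_y(t) = 17.5 sin 26.6° − g t = 7.836 − 9.8 × 0.919 = -1.170 m/s.
Speed = √(v_x² + v_y²) = √(244.9 + 1.369) = 15.7 m/s.

15.7 m/s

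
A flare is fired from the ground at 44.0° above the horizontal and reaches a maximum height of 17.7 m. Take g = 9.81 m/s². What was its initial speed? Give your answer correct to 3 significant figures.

At maximum height v_y = 0, so (v₀ sin θ)² = 2 g H.
v₀ sin 44.0° = √(2 × 9.81 × 17.7) = 18.64 m/s.
v₀ = 18.64 / sin 44.0° = 18.64 / 0.6947 = 26.8 m/s.

26.8 m/s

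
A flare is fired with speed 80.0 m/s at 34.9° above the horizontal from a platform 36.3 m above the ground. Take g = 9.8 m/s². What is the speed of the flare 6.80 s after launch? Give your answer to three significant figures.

68.9 m/s

v_x = 80.0 cos 34.9° = 65.61 m/s (constant).
v_y(t) = 80.0 sin 34.9° − g t = 45.77 − 9.8 × 6.80 = -20.87 m/s.
Speed = √(v_x² + v_y²) = √(4305 + 435.6) = 68.9 m/s.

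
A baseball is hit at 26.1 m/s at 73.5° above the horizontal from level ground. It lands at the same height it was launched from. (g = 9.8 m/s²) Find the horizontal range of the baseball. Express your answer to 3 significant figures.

Components: v_x = 26.1 cos 73.5° = 7.413 m/s, v_y = 26.1 sin 73.5° = 25.03 m/s.
Time of flight (same landing height): t = 2 v_y / g = 2 × 25.03 / 9.8 = 5.108 s.
Range: R = v_x · t = 7.413 × 5.108 = 37.9 m.

37.9 m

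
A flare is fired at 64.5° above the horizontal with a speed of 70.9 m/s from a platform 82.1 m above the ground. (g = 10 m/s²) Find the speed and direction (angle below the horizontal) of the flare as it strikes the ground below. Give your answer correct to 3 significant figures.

81.7 m/s at 68.1° below the horizontal

v_x = 70.9 cos 64.5° = 30.52 m/s (constant).
|v_y| at impact = √((63.99)² + 2×10×82.1) = 75.74 m/s.
Speed = √(30.52² + 75.74²) = 81.7 m/s; angle = arctan(75.74/30.52) = 68.1° below horizontal.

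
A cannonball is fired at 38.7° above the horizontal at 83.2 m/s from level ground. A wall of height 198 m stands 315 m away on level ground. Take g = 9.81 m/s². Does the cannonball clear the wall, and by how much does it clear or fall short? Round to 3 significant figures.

No — it falls 61.1 m short of clearing the wall.

v_x = 83.2 cos 38.7° = 64.93 m/s; v_y0 = 83.2 sin 38.7° = 52.02 m/s.
Time to reach the wall: t = 315 / 64.93 = 4.851 s.
Height at that point: y = 52.02×4.851 − 4.905×4.851² = 136.9 m.
That is 198 − 136.9 = 61.1 m below the top of the wall, so the cannonball does not clear it.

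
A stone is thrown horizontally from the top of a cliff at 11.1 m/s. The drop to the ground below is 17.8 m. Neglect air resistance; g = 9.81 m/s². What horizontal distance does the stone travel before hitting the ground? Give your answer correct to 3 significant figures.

Initial vertical velocity is zero, so the fall time comes from h = ½ g t²: t = √(2 × 17.8 / 9.81) = 1.905 s.
Horizontal motion is uniform at 11.1 m/s, so x = 11.1 × 1.905 = 21.1 m.

21.1 m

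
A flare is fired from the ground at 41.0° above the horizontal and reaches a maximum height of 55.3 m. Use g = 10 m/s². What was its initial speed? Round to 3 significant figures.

At maximum height v_y = 0, so (v₀ sin θ)² = 2 g H.
v₀ sin 41.0° = √(2 × 10 × 55.3) = 33.26 m/s.
v₀ = 33.26 / sin 41.0° = 33.26 / 0.6561 = 50.7 m/s.

50.7 m/s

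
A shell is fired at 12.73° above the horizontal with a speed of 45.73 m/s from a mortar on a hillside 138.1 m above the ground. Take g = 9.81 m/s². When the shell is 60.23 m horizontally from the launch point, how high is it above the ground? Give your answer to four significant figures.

v_x = 45.73 cos 12.73° = 44.606 m/s, v_y0 = 45.73 sin 12.73° = 10.077 m/s.
Time to reach x = 60.23 m: t = x / v_x = 60.23 / 44.606 = 1.3503 s.
y = 138.1 + v_y0 t − ½ g t² = 138.1 + 10.077×1.3503 − 4.905×1.3503² = 142.8 m.

142.8 m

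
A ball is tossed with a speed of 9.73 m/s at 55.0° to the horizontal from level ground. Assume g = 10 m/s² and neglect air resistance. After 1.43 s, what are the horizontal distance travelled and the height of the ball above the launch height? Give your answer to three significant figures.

x = 7.98 m, y = 1.17 m

v_x = 9.73 cos 55.0° = 5.581 m/s; v_y0 = 9.73 sin 55.0° = 7.970 m/s.
x = v_x t = 5.581 × 1.43 = 7.98 m.
y = v_y0 t − ½ g t² = 7.970×1.43 − 5.000×1.43² = 1.17 m.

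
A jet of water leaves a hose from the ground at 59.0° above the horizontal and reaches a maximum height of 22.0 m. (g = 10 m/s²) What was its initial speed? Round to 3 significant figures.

At maximum height v_y = 0, so (v₀ sin θ)² = 2 g H.
v₀ sin 59.0° = √(2 × 10 × 22.0) = 20.98 m/s.
v₀ = 20.98 / sin 59.0° = 20.98 / 0.8572 = 24.5 m/s.

24.5 m/s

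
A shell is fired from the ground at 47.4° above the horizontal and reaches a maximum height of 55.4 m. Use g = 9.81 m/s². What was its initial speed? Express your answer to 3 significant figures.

At maximum height v_y = 0, so (v₀ sin θ)² = 2 g H.
v₀ sin 47.4° = √(2 × 9.81 × 55.4) = 32.97 m/s.
v₀ = 32.97 / sin 47.4° = 32.97 / 0.7361 = 44.8 m/s.

44.8 m/s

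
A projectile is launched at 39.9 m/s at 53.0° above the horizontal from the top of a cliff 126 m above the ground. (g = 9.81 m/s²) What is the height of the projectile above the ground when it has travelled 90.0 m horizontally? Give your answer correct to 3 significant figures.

v_x = 39.9 cos 53.0° = 24.01 m/s, v_y0 = 39.9 sin 53.0° = 31.87 m/s.
Time to reach x = 90.0 m: t = x / v_x = 90.0 / 24.01 = 3.748 s.
y = 126 + v_y0 t − ½ g t² = 126 + 31.87×3.748 − 4.905×3.748² = 177 m.

177 m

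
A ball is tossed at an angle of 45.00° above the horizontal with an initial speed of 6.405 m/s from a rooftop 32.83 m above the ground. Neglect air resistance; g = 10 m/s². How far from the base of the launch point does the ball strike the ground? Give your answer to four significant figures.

Components: v_x = 6.405 cos 45.00° = 4.5290 m/s, v_y = 6.405 sin 45.00° = 4.5290 m/s.
Vertical: 0 = 32.83 + 4.5290 t − ½(10) t² ⇒ 5.000 t² − 4.5290 t − 32.83 = 0.
t = [4.5290 + √(20.512 + 656.60)] / 10.00 = 3.0550 s.
Horizontal: R = v_x · t = 4.5290 × 3.0550 = 13.84 m.

13.84 m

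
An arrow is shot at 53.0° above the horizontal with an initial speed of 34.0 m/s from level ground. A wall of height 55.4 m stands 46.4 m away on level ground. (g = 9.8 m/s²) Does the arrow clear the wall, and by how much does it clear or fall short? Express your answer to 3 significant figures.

v_x = 34.0 cos 53.0° = 20.46 m/s; v_y0 = 34.0 sin 53.0° = 27.15 m/s.
Time to reach the wall: t = 46.4 / 20.46 = 2.268 s.
Height at that point: y = 27.15×2.268 − 4.900×2.268² = 36.37 m.
That is 55.4 − 36.37 = 19.0 m below the top of the wall, so the arrow does not clear it.

No — it falls 19.0 m short of clearing the wall.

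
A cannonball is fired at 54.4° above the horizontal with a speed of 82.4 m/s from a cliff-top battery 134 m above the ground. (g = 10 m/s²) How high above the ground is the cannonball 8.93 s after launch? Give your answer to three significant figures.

334 m

v_y0 = 82.4 sin 54.4° = 67.00 m/s.
y(t) = 134 + v_y0 t − ½ g t² = 134 + 67.00×8.93 − ½×10×8.93² = 334 m.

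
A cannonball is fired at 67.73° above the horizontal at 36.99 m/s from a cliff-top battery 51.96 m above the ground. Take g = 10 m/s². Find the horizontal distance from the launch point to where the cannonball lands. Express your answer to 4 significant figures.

Components: v_x = 36.99 cos 67.73° = 14.018 m/s, v_y = 36.99 sin 67.73° = 34.231 m/s.
Vertical: 0 = 51.96 + 34.231 t − ½(10) t² ⇒ 5.000 t² − 34.231 t − 51.96 = 0.
t = [34.231 + √(1171.8 + 1039.2)] / 10.00 = 8.1252 s.
Horizontal: R = v_x · t = 14.018 × 8.1252 = 113.9 m.

113.9 m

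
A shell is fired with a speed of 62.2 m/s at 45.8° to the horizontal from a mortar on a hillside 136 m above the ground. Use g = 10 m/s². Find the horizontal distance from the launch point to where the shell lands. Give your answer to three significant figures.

491 m

Components: v_x = 62.2 cos 45.8° = 43.36 m/s, v_y = 62.2 sin 45.8° = 44.59 m/s.
Vertical: 0 = 136 + 44.59 t − ½(10) t² ⇒ 5.000 t² − 44.59 t − 136 = 0.
t = [44.59 + √(1988 + 2720)] / 10.00 = 11.32 s.
Horizontal: R = v_x · t = 43.36 × 11.32 = 491 m.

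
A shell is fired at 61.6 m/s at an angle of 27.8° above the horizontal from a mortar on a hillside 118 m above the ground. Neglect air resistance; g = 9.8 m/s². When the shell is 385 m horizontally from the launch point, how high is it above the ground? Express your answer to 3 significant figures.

76.4 m

v_x = 61.6 cos 27.8° = 54.49 m/s, v_y0 = 61.6 sin 27.8° = 28.73 m/s.
Time to reach x = 385 m: t = x / v_x = 385 / 54.49 = 7.066 s.
y = 118 + v_y0 t − ½ g t² = 118 + 28.73×7.066 − 4.900×7.066² = 76.4 m.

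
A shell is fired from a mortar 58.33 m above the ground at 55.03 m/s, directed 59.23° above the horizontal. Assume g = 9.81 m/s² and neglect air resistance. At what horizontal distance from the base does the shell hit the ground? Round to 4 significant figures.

302.5 m

Components: v_x = 55.03 cos 59.23° = 28.153 m/s, v_y = 55.03 sin 59.23° = 47.283 m/s.
Vertical: 0 = 58.33 + 47.283 t − ½(9.81) t² ⇒ 4.905 t² − 47.283 t − 58.33 = 0.
t = [47.283 + √(2235.7 + 1144.4)] / 9.810 = 10.746 s.
Horizontal: R = v_x · t = 28.153 × 10.746 = 302.5 m.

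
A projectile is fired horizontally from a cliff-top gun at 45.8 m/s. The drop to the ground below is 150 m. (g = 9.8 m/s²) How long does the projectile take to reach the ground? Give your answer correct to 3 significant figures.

The horizontal speed doesn't affect the fall. With v_y0 = 0, h = ½ g t².
t = √(2 × 150 / 9.8) = √30.61 = 5.53 s.

5.53 s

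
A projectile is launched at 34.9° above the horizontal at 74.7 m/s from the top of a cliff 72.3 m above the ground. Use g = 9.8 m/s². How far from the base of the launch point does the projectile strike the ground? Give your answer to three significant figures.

Components: v_x = 74.7 cos 34.9° = 61.27 m/s, v_y = 74.7 sin 34.9° = 42.74 m/s.
Vertical: 0 = 72.3 + 42.74 t − ½(9.8) t² ⇒ 4.900 t² − 42.74 t − 72.3 = 0.
t = [42.74 + √(1827 + 1417)] / 9.800 = 10.17 s.
Horizontal: R = v_x · t = 61.27 × 10.17 = 623 m.

623 m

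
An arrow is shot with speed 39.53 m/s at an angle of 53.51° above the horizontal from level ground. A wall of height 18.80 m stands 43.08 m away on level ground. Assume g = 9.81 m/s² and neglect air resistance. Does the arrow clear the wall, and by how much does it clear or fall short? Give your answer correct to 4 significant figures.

v_x = 39.53 cos 53.51° = 23.508 m/s; v_y0 = 39.53 sin 53.51° = 31.781 m/s.
Time to reach the wall: t = 43.08 / 23.508 = 1.8326 s.
Height at that point: y = 31.781×1.8326 − 4.905×1.8326² = 41.769 m.
That is 41.769 − 18.80 = 22.97 m above the top of the wall, so the arrow clears it.

Yes — it clears the wall by 22.97 m.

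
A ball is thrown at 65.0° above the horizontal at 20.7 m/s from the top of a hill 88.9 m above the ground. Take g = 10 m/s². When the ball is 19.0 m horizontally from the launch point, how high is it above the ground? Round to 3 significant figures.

106 m

v_x = 20.7 cos 65.0° = 8.748 m/s, v_y0 = 20.7 sin 65.0° = 18.76 m/s.
Time to reach x = 19.0 m: t = x / v_x = 19.0 / 8.748 = 2.172 s.
y = 88.9 + v_y0 t − ½ g t² = 88.9 + 18.76×2.172 − 5.000×2.172² = 106 m.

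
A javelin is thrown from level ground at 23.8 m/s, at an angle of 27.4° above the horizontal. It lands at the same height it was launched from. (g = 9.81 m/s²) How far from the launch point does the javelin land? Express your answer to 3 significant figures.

47.2 m

Components: v_x = 23.8 cos 27.4° = 21.13 m/s, v_y = 23.8 sin 27.4° = 10.95 m/s.
Time of flight (same landing height): t = 2 v_y / g = 2 × 10.95 / 9.81 = 2.232 s.
Range: R = v_x · t = 21.13 × 2.232 = 47.2 m.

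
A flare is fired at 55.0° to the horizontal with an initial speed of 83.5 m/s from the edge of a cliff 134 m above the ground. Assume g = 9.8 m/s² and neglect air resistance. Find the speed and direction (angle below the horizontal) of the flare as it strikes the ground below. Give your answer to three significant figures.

v_x = 83.5 cos 55.0° = 47.89 m/s (constant).
|v_y| at impact = √((68.40)² + 2×9.8×134) = 85.47 m/s.
Speed = √(47.89² + 85.47²) = 98.0 m/s; angle = arctan(85.47/47.89) = 60.7° below horizontal.

98.0 m/s at 60.7° below the horizontal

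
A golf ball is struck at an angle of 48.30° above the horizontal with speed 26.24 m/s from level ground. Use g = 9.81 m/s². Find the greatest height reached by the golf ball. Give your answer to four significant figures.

Vertical component of launch velocity: v_y = 26.24 sin 48.30° = 19.592 m/s.
At the highest point the vertical velocity is zero, so v_y² = 2 g h_max.
h_max = (19.592)² / (2 × 9.81) = 383.85 / 19.62 = 19.56 m.

19.56 m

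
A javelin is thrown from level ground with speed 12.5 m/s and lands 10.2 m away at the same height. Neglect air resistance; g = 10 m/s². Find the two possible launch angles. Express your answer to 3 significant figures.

20.4° and 69.6°

Level-ground range: R = v₀² sin(2θ)/g ⇒ sin 2θ = R g / v₀² = 10.2×10/12.5² = 0.6528.
2θ = arcsin(0.6528) = 40.75° or 180° − 40.75° = 139.25°.
So θ = 20.4° or θ = 69.6°.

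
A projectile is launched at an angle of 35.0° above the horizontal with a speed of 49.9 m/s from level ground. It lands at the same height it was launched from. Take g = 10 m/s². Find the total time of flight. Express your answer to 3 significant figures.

Vertical component: v_y = 49.9 sin 35.0° = 28.62 m/s.
For a projectile landing at launch height, time of flight is t = 2 v_y / g = 2 × 28.62 / 10 = 5.72 s.

5.72 s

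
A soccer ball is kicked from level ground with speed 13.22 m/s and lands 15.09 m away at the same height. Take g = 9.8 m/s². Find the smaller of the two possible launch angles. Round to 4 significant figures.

Level-ground range: R = v₀² sin(2θ)/g ⇒ sin 2θ = R g / v₀² = 15.09×9.8/13.22² = 0.8462.
2θ = arcsin(0.8462) = 57.801° or 180° − 57.801° = 122.199°.
So θ = 28.90° or θ = 61.10°.

28.90°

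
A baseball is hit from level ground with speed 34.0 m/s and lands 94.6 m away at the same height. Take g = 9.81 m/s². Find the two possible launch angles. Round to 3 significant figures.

Level-ground range: R = v₀² sin(2θ)/g ⇒ sin 2θ = R g / v₀² = 94.6×9.81/34.0² = 0.8028.
2θ = arcsin(0.8028) = 53.40° or 180° − 53.40° = 126.60°.
So θ = 26.7° or θ = 63.3°.

26.7° and 63.3°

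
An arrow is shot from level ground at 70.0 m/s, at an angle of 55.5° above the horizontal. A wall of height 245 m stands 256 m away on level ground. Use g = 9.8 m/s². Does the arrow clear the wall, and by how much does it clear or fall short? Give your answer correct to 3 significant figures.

v_x = 70.0 cos 55.5° = 39.65 m/s; v_y0 = 70.0 sin 55.5° = 57.69 m/s.
Time to reach the wall: t = 256 / 39.65 = 6.456 s.
Height at that point: y = 57.69×6.456 − 4.900×6.456² = 168.2 m.
That is 245 − 168.2 = 76.8 m below the top of the wall, so the arrow does not clear it.

No — it falls 76.8 m short of clearing the wall.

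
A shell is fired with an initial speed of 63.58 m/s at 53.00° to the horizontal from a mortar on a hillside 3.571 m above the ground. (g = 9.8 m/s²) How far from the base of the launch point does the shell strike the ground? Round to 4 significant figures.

399.2 m

Components: v_x = 63.58 cos 53.00° = 38.263 m/s, v_y = 63.58 sin 53.00° = 50.777 m/s.
Vertical: 0 = 3.571 + 50.777 t − ½(9.8) t² ⇒ 4.900 t² − 50.777 t − 3.571 = 0.
t = [50.777 + √(2578.3 + 69.992)] / 9.800 = 10.433 s.
Horizontal: R = v_x · t = 38.263 × 10.433 = 399.2 m.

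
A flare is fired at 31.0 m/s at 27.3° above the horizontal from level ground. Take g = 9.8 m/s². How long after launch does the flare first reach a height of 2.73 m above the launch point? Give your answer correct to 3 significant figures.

v_y0 = 31.0 sin 27.3° = 14.22 m/s.
Set y = v_y0 t − ½ g t² = 2.73: 4.900 t² − 14.22 t + 2.73 = 0.
t = [14.22 ± √(202.2 − 53.51)] / 9.8 = (14.22 ± 12.19) / 9.8, giving t = 0.207 s or t = 2.69 s.
The flare is on the way up at the first time, so t = 0.207 s.

0.207 s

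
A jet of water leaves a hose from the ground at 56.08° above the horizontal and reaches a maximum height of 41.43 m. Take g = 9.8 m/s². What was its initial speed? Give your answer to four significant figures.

34.34 m/s

At maximum height v_y = 0, so (v₀ sin θ)² = 2 g H.
v₀ sin 56.08° = √(2 × 9.8 × 41.43) = 28.496 m/s.
v₀ = 28.496 / sin 56.08° = 28.496 / 0.8298 = 34.34 m/s.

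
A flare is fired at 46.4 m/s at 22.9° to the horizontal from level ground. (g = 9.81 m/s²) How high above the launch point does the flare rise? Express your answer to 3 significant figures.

Vertical component of launch velocity: v_y = 46.4 sin 22.9° = 18.06 m/s.
At the highest point the vertical velocity is zero, so v_y² = 2 g h_max.
h_max = (18.06)² / (2 × 9.81) = 326.2 / 19.62 = 16.6 m.

16.6 m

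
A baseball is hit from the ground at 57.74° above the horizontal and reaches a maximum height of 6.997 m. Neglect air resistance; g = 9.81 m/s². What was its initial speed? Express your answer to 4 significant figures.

13.86 m/s

At maximum height v_y = 0, so (v₀ sin θ)² = 2 g H.
v₀ sin 57.74° = √(2 × 9.81 × 6.997) = 11.717 m/s.
v₀ = 11.717 / sin 57.74° = 11.717 / 0.8456 = 13.86 m/s.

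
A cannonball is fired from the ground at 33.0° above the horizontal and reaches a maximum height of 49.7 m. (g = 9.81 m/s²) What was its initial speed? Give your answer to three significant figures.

At maximum height v_y = 0, so (v₀ sin θ)² = 2 g H.
v₀ sin 33.0° = √(2 × 9.81 × 49.7) = 31.23 m/s.
v₀ = 31.23 / sin 33.0° = 31.23 / 0.5446 = 57.3 m/s.

57.3 m/s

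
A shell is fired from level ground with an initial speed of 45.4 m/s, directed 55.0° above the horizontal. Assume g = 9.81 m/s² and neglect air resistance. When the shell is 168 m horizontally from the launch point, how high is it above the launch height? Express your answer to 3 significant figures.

35.8 m

v_x = 45.4 cos 55.0° = 26.04 m/s, v_y0 = 45.4 sin 55.0° = 37.19 m/s.
Time to reach x = 168 m: t = x / v_x = 168 / 26.04 = 6.452 s.
y = v_y0 t − ½ g t² = 37.19×6.452 − 4.905×6.452² = 35.8 m.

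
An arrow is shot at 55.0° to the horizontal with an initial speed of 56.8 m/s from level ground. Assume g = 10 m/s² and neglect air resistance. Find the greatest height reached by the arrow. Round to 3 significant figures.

Vertical component of launch velocity: v_y = 56.8 sin 55.0° = 46.53 m/s.
At the highest point the vertical velocity is zero, so v_y² = 2 g h_max.
h_max = (46.53)² / (2 × 10) = 2165 / 20.00 = 108 m.

108 m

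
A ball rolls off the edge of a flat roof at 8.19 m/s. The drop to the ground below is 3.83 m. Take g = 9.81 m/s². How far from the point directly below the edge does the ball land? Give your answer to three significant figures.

Initial vertical velocity is zero, so the fall time comes from h = ½ g t²: t = √(2 × 3.83 / 9.81) = 0.8836 s.
Horizontal motion is uniform at 8.19 m/s, so x = 8.19 × 0.8836 = 7.24 m.

7.24 m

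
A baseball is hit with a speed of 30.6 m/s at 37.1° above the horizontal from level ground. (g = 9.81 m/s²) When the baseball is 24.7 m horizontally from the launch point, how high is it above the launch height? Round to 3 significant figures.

13.7 m

v_x = 30.6 cos 37.1° = 24.41 m/s, v_y0 = 30.6 sin 37.1° = 18.46 m/s.
Time to reach x = 24.7 m: t = x / v_x = 24.7 / 24.41 = 1.012 s.
y = v_y0 t − ½ g t² = 18.46×1.012 − 4.905×1.012² = 13.7 m.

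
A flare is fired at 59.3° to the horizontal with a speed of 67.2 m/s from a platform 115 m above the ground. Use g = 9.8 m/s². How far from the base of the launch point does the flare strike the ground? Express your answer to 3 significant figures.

Components: v_x = 67.2 cos 59.3° = 34.31 m/s, v_y = 67.2 sin 59.3° = 57.78 m/s.
Vertical: 0 = 115 + 57.78 t − ½(9.8) t² ⇒ 4.900 t² − 57.78 t − 115 = 0.
t = [57.78 + √(3339 + 2254)] / 9.800 = 13.53 s.
Horizontal: R = v_x · t = 34.31 × 13.53 = 464 m.

464 m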